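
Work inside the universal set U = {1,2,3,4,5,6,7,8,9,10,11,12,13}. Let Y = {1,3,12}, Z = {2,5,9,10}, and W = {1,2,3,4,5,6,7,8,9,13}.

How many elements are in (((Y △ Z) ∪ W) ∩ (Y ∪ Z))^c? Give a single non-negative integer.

Y △ Z = {1,2,3,5,9,10,12}
(Y △ Z) ∪ W = {1,2,3,4,5,6,7,8,9,10,12,13}
Y ∪ Z = {1,2,3,5,9,10,12}
((Y △ Z) ∪ W) ∩ (Y ∪ Z) = {1,2,3,5,9,10,12}
(((Y △ Z) ∪ W) ∩ (Y ∪ Z))^c = {4,6,7,8,11,13}
|(((Y △ Z) ∪ W) ∩ (Y ∪ Z))^c| = 6

6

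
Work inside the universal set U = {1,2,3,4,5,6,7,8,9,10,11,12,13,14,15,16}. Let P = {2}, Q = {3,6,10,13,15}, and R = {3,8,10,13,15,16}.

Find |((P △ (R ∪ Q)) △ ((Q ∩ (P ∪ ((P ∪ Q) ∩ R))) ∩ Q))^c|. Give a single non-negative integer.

12

R ∪ Q = {3,6,8,10,13,15,16}
P △ (R ∪ Q) = {2,3,6,8,10,13,15,16}
P ∪ Q = {2,3,6,10,13,15}
(P ∪ Q) ∩ R = {3,10,13,15}
P ∪ ((P ∪ Q) ∩ R) = {2,3,10,13,15}
Q ∩ (P ∪ ((P ∪ Q) ∩ R)) = {3,10,13,15}
(Q ∩ (P ∪ ((P ∪ Q) ∩ R))) ∩ Q = {3,10,13,15}
(P △ (R ∪ Q)) △ ((Q ∩ (P ∪ ((P ∪ Q) ∩ R))) ∩ Q) = {2,6,8,16}
((P △ (R ∪ Q)) △ ((Q ∩ (P ∪ ((P ∪ Q) ∩ R))) ∩ Q))^c = {1,3,4,5,7,9,10,11,12,13,14,15}
|((P △ (R ∪ Q)) △ ((Q ∩ (P ∪ ((P ∪ Q) ∩ R))) ∩ Q))^c| = 12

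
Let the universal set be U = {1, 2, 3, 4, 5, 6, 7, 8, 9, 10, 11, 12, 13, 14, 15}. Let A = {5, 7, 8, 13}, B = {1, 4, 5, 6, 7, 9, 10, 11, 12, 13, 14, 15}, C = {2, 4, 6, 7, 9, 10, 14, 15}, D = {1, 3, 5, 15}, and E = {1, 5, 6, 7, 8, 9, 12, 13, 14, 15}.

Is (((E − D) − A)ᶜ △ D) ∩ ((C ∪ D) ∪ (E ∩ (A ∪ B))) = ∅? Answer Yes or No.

E − D = {6, 7, 8, 9, 12, 13, 14}
(E − D) − A = {6, 9, 12, 14}
((E − D) − A)ᶜ = {1, 2, 3, 4, 5, 7, 8, 10, 11, 13, 15}
((E − D) − A)ᶜ △ D = {2, 4, 7, 8, 10, 11, 13}
C ∪ D = {1, 2, 3, 4, 5, 6, 7, 9, 10, 14, 15}
A ∪ B = {1, 4, 5, 6, 7, 8, 9, 10, 11, 12, 13, 14, 15}
E ∩ (A ∪ B) = {1, 5, 6, 7, 8, 9, 12, 13, 14, 15}
(C ∪ D) ∪ (E ∩ (A ∪ B)) = {1, 2, 3, 4, 5, 6, 7, 8, 9, 10, 12, 13, 14, 15}
2 lies in both, so they are not disjoint.

No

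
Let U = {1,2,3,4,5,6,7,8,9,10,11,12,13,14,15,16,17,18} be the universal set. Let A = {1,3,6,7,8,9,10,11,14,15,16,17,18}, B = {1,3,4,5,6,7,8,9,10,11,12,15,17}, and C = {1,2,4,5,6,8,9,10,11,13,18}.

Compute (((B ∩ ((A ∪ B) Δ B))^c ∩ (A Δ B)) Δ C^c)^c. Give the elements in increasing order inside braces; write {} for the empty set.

{1,2,6,8,9,10,11,12,13,14,16}

A ∪ B = {1,3,4,5,6,7,8,9,10,11,12,14,15,16,17,18}
(A ∪ B) Δ B = {14,16,18}
B ∩ ((A ∪ B) Δ B) = {}
(B ∩ ((A ∪ B) Δ B))^c = {1,2,3,4,5,6,7,8,9,10,11,12,13,14,15,16,17,18}
A Δ B = {4,5,12,14,16,18}
(B ∩ ((A ∪ B) Δ B))^c ∩ (A Δ B) = {4,5,12,14,16,18}
C^c = {3,7,12,14,15,16,17}
((B ∩ ((A ∪ B) Δ B))^c ∩ (A Δ B)) Δ C^c = {3,4,5,7,15,17,18}
(((B ∩ ((A ∪ B) Δ B))^c ∩ (A Δ B)) Δ C^c)^c = {1,2,6,8,9,10,11,12,13,14,16}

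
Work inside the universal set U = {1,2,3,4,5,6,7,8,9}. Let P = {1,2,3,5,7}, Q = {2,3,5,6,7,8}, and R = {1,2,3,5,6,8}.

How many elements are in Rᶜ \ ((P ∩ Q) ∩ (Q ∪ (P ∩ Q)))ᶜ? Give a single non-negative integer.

1

Rᶜ = {4,7,9}
P ∩ Q = {2,3,5,7}
Q ∪ (P ∩ Q) = {2,3,5,6,7,8}
(P ∩ Q) ∩ (Q ∪ (P ∩ Q)) = {2,3,5,7}
((P ∩ Q) ∩ (Q ∪ (P ∩ Q)))ᶜ = {1,4,6,8,9}
Rᶜ \ ((P ∩ Q) ∩ (Q ∪ (P ∩ Q)))ᶜ = {7}
|Rᶜ \ ((P ∩ Q) ∩ (Q ∪ (P ∩ Q)))ᶜ| = 1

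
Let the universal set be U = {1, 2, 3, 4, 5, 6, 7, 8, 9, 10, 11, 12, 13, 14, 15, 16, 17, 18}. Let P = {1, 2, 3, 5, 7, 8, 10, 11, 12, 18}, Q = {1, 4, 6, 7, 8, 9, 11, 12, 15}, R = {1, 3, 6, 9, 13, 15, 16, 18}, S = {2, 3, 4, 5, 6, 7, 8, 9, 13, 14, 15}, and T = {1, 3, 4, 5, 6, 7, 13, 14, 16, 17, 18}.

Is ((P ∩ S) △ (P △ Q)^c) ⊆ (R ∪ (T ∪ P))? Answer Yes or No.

P ∩ S = {2, 3, 5, 7, 8}
P △ Q = {2, 3, 4, 5, 6, 9, 10, 15, 18}
(P △ Q)^c = {1, 7, 8, 11, 12, 13, 14, 16, 17}
(P ∩ S) △ (P △ Q)^c = {1, 2, 3, 5, 11, 12, 13, 14, 16, 17}
T ∪ P = {1, 2, 3, 4, 5, 6, 7, 8, 10, 11, 12, 13, 14, 16, 17, 18}
R ∪ (T ∪ P) = {1, 2, 3, 4, 5, 6, 7, 8, 9, 10, 11, 12, 13, 14, 15, 16, 17, 18}
Every element of {1, 2, 3, 5, 11, 12, 13, 14, 16, 17} is in {1, 2, 3, 4, 5, 6, 7, 8, 9, 10, 11, 12, 13, 14, 15, 16, 17, 18}, so (P ∩ S) △ (P △ Q)^c ⊆ R ∪ (T ∪ P).

Yes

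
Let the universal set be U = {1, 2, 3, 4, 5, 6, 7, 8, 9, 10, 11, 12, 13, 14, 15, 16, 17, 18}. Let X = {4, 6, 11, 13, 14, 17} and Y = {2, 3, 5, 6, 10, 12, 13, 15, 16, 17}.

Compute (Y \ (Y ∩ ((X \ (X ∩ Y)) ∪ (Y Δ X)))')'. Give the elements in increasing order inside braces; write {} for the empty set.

{1, 4, 6, 7, 8, 9, 11, 13, 14, 17, 18}

X ∩ Y = {6, 13, 17}
X \ (X ∩ Y) = {4, 11, 14}
Y Δ X = {2, 3, 4, 5, 10, 11, 12, 14, 15, 16}
(X \ (X ∩ Y)) ∪ (Y Δ X) = {2, 3, 4, 5, 10, 11, 12, 14, 15, 16}
Y ∩ ((X \ (X ∩ Y)) ∪ (Y Δ X)) = {2, 3, 5, 10, 12, 15, 16}
(Y ∩ ((X \ (X ∩ Y)) ∪ (Y Δ X)))' = {1, 4, 6, 7, 8, 9, 11, 13, 14, 17, 18}
Y \ (Y ∩ ((X \ (X ∩ Y)) ∪ (Y Δ X)))' = {2, 3, 5, 10, 12, 15, 16}
(Y \ (Y ∩ ((X \ (X ∩ Y)) ∪ (Y Δ X)))')' = {1, 4, 6, 7, 8, 9, 11, 13, 14, 17, 18}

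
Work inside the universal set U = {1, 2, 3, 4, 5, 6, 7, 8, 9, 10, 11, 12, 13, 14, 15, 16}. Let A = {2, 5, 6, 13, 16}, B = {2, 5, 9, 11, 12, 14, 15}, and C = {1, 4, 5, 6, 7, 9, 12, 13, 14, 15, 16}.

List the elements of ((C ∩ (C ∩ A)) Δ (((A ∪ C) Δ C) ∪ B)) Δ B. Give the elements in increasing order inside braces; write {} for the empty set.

C ∩ A = {5, 6, 13, 16}
C ∩ (C ∩ A) = {5, 6, 13, 16}
A ∪ C = {1, 2, 4, 5, 6, 7, 9, 12, 13, 14, 15, 16}
(A ∪ C) Δ C = {2}
((A ∪ C) Δ C) ∪ B = {2, 5, 9, 11, 12, 14, 15}
(C ∩ (C ∩ A)) Δ (((A ∪ C) Δ C) ∪ B) = {2, 6, 9, 11, 12, 13, 14, 15, 16}
((C ∩ (C ∩ A)) Δ (((A ∪ C) Δ C) ∪ B)) Δ B = {5, 6, 13, 16}

{5, 6, 13, 16}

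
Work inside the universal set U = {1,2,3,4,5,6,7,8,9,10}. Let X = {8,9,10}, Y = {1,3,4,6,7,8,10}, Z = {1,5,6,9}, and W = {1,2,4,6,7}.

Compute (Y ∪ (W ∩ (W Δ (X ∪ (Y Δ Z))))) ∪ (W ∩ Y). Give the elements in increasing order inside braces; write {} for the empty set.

{1,2,3,4,6,7,8,10}

Y Δ Z = {3,4,5,7,8,9,10}
X ∪ (Y Δ Z) = {3,4,5,7,8,9,10}
W Δ (X ∪ (Y Δ Z)) = {1,2,3,5,6,8,9,10}
W ∩ (W Δ (X ∪ (Y Δ Z))) = {1,2,6}
Y ∪ (W ∩ (W Δ (X ∪ (Y Δ Z)))) = {1,2,3,4,6,7,8,10}
W ∩ Y = {1,4,6,7}
(Y ∪ (W ∩ (W Δ (X ∪ (Y Δ Z))))) ∪ (W ∩ Y) = {1,2,3,4,6,7,8,10}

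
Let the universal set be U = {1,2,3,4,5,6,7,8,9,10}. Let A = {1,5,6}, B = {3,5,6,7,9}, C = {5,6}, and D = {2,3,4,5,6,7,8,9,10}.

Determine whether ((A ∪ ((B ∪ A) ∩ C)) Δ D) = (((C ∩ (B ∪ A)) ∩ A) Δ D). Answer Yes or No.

B ∪ A = {1,3,5,6,7,9}
(B ∪ A) ∩ C = {5,6}
A ∪ ((B ∪ A) ∩ C) = {1,5,6}
(A ∪ ((B ∪ A) ∩ C)) Δ D = {1,2,3,4,7,8,9,10}
C ∩ (B ∪ A) = {5,6}
(C ∩ (B ∪ A)) ∩ A = {5,6}
((C ∩ (B ∪ A)) ∩ A) Δ D = {2,3,4,7,8,9,10}
1 ∈ (A ∪ ((B ∪ A) ∩ C)) Δ D but 1 ∉ ((C ∩ (B ∪ A)) ∩ A) Δ D, so they differ.

No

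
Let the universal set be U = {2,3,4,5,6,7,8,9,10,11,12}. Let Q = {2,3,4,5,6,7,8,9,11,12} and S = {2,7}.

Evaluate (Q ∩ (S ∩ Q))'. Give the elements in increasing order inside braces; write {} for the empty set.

{3,4,5,6,8,9,10,11,12}

S ∩ Q = {2,7}
Q ∩ (S ∩ Q) = {2,7}
(Q ∩ (S ∩ Q))' = {3,4,5,6,8,9,10,11,12}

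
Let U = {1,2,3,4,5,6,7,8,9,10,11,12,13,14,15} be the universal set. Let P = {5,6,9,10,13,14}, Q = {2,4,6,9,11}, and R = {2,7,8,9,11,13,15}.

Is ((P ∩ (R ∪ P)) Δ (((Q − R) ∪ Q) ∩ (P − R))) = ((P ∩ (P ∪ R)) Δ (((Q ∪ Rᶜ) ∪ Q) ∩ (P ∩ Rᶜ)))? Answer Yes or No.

R ∪ P = {2,5,6,7,8,9,10,11,13,14,15}
P ∩ (R ∪ P) = {5,6,9,10,13,14}
Q − R = {4,6}
(Q − R) ∪ Q = {2,4,6,9,11}
P − R = {5,6,10,14}
((Q − R) ∪ Q) ∩ (P − R) = {6}
(P ∩ (R ∪ P)) Δ (((Q − R) ∪ Q) ∩ (P − R)) = {5,9,10,13,14}
P ∪ R = {2,5,6,7,8,9,10,11,13,14,15}
P ∩ (P ∪ R) = {5,6,9,10,13,14}
Rᶜ = {1,3,4,5,6,10,12,14}
Q ∪ Rᶜ = {1,2,3,4,5,6,9,10,11,12,14}
(Q ∪ Rᶜ) ∪ Q = {1,2,3,4,5,6,9,10,11,12,14}
P ∩ Rᶜ = {5,6,10,14}
((Q ∪ Rᶜ) ∪ Q) ∩ (P ∩ Rᶜ) = {5,6,10,14}
(P ∩ (P ∪ R)) Δ (((Q ∪ Rᶜ) ∪ Q) ∩ (P ∩ Rᶜ)) = {9,13}
5 ∈ (P ∩ (R ∪ P)) Δ (((Q − R) ∪ Q) ∩ (P − R)) but 5 ∉ (P ∩ (P ∪ R)) Δ (((Q ∪ Rᶜ) ∪ Q) ∩ (P ∩ Rᶜ)), so they differ.

No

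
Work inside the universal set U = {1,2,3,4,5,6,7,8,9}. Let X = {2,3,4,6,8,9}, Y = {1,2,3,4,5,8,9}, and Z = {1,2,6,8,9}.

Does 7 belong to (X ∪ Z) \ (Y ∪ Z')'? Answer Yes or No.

No

7 ∉ X and 7 ∉ Z, so 7 ∉ X ∪ Z
7 ∉ Z, so 7 ∈ Z'
7 ∉ Y and 7 ∈ Z', so 7 ∈ Y ∪ Z'
7 ∉ (Y ∪ Z')' since 7 ∈ (Y ∪ Z')
7 ∉ (X ∪ Z) and 7 ∉ (Y ∪ Z')', so 7 ∉ (X ∪ Z) \ (Y ∪ Z')'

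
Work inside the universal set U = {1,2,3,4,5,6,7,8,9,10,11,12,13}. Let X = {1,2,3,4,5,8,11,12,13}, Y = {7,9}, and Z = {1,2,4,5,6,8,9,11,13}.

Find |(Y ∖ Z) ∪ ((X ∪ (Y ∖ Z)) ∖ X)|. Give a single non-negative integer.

1

Y ∖ Z = {7}
X ∪ (Y ∖ Z) = {1,2,3,4,5,7,8,11,12,13}
(X ∪ (Y ∖ Z)) ∖ X = {7}
(Y ∖ Z) ∪ ((X ∪ (Y ∖ Z)) ∖ X) = {7}
|(Y ∖ Z) ∪ ((X ∪ (Y ∖ Z)) ∖ X)| = 1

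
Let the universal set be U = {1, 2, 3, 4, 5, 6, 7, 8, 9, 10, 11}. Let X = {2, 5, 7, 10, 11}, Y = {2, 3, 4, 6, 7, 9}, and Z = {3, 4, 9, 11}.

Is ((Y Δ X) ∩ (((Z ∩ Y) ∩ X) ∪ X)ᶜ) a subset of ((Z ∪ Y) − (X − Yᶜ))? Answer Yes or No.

Y Δ X = {3, 4, 5, 6, 9, 10, 11}
Z ∩ Y = {3, 4, 9}
(Z ∩ Y) ∩ X = {}
((Z ∩ Y) ∩ X) ∪ X = {2, 5, 7, 10, 11}
(((Z ∩ Y) ∩ X) ∪ X)ᶜ = {1, 3, 4, 6, 8, 9}
(Y Δ X) ∩ (((Z ∩ Y) ∩ X) ∪ X)ᶜ = {3, 4, 6, 9}
Z ∪ Y = {2, 3, 4, 6, 7, 9, 11}
Yᶜ = {1, 5, 8, 10, 11}
X − Yᶜ = {2, 7}
(Z ∪ Y) − (X − Yᶜ) = {3, 4, 6, 9, 11}
Every element of {3, 4, 6, 9} is in {3, 4, 6, 9, 11}, so (Y Δ X) ∩ (((Z ∩ Y) ∩ X) ∪ X)ᶜ ⊆ (Z ∪ Y) − (X − Yᶜ).

Yes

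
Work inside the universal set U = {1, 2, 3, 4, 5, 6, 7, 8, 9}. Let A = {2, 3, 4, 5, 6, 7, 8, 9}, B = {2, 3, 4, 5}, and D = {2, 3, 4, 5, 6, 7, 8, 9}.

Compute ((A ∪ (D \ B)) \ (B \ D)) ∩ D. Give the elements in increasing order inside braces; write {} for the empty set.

{2, 3, 4, 5, 6, 7, 8, 9}

D \ B = {6, 7, 8, 9}
A ∪ (D \ B) = {2, 3, 4, 5, 6, 7, 8, 9}
B \ D = {}
(A ∪ (D \ B)) \ (B \ D) = {2, 3, 4, 5, 6, 7, 8, 9}
((A ∪ (D \ B)) \ (B \ D)) ∩ D = {2, 3, 4, 5, 6, 7, 8, 9}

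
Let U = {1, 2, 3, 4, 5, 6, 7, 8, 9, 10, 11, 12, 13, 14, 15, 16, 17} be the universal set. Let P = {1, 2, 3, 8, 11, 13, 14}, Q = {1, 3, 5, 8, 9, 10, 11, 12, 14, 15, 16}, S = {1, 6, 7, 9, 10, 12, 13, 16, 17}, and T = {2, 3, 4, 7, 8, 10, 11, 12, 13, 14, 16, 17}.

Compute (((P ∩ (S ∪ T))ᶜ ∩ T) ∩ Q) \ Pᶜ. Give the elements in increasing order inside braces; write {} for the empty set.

S ∪ T = {1, 2, 3, 4, 6, 7, 8, 9, 10, 11, 12, 13, 14, 16, 17}
P ∩ (S ∪ T) = {1, 2, 3, 8, 11, 13, 14}
(P ∩ (S ∪ T))ᶜ = {4, 5, 6, 7, 9, 10, 12, 15, 16, 17}
(P ∩ (S ∪ T))ᶜ ∩ T = {4, 7, 10, 12, 16, 17}
((P ∩ (S ∪ T))ᶜ ∩ T) ∩ Q = {10, 12, 16}
Pᶜ = {4, 5, 6, 7, 9, 10, 12, 15, 16, 17}
(((P ∩ (S ∪ T))ᶜ ∩ T) ∩ Q) \ Pᶜ = {}

{}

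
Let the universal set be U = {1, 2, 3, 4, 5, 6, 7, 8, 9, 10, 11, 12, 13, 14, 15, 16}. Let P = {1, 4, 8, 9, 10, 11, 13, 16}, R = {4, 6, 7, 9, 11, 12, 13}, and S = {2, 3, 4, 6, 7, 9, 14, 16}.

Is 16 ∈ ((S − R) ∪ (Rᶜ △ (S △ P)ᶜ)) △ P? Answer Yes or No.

No

16 ∈ S and 16 ∉ R, so 16 ∈ S − R
16 ∉ R, so 16 ∈ Rᶜ
16 ∈ S and 16 ∈ P, so 16 ∉ S △ P
16 ∈ (S △ P)ᶜ since 16 ∉ (S △ P)
16 ∈ Rᶜ and 16 ∈ (S △ P)ᶜ, so 16 ∉ Rᶜ △ (S △ P)ᶜ
16 ∈ (S − R) and 16 ∉ (Rᶜ △ (S △ P)ᶜ), so 16 ∈ (S − R) ∪ (Rᶜ △ (S △ P)ᶜ)
16 ∈ ((S − R) ∪ (Rᶜ △ (S △ P)ᶜ)) and 16 ∈ P, so 16 ∉ ((S − R) ∪ (Rᶜ △ (S △ P)ᶜ)) △ P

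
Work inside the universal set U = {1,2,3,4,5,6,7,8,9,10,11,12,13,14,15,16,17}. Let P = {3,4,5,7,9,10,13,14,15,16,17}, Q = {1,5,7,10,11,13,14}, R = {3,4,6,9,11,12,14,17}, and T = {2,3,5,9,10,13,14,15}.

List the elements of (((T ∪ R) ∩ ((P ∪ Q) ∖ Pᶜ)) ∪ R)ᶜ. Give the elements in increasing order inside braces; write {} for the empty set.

T ∪ R = {2,3,4,5,6,9,10,11,12,13,14,15,17}
P ∪ Q = {1,3,4,5,7,9,10,11,13,14,15,16,17}
Pᶜ = {1,2,6,8,11,12}
(P ∪ Q) ∖ Pᶜ = {3,4,5,7,9,10,13,14,15,16,17}
(T ∪ R) ∩ ((P ∪ Q) ∖ Pᶜ) = {3,4,5,9,10,13,14,15,17}
((T ∪ R) ∩ ((P ∪ Q) ∖ Pᶜ)) ∪ R = {3,4,5,6,9,10,11,12,13,14,15,17}
(((T ∪ R) ∩ ((P ∪ Q) ∖ Pᶜ)) ∪ R)ᶜ = {1,2,7,8,16}

{1,2,7,8,16}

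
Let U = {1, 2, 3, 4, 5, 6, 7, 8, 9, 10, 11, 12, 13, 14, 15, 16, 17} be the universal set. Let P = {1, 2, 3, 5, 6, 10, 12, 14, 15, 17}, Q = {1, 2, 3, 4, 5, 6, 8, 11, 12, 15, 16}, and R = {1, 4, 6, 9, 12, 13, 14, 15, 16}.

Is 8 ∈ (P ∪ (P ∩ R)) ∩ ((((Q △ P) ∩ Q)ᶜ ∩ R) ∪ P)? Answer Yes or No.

8 ∉ P and 8 ∉ R, so 8 ∉ P ∩ R
8 ∉ P and 8 ∉ (P ∩ R), so 8 ∉ P ∪ (P ∩ R)
8 ∈ Q and 8 ∉ P, so 8 ∈ Q △ P
8 ∈ (Q △ P) and 8 ∈ Q, so 8 ∈ (Q △ P) ∩ Q
8 ∉ ((Q △ P) ∩ Q)ᶜ since 8 ∈ ((Q △ P) ∩ Q)
8 ∉ ((Q △ P) ∩ Q)ᶜ and 8 ∉ R, so 8 ∉ ((Q △ P) ∩ Q)ᶜ ∩ R
8 ∉ (((Q △ P) ∩ Q)ᶜ ∩ R) and 8 ∉ P, so 8 ∉ (((Q △ P) ∩ Q)ᶜ ∩ R) ∪ P
8 ∉ (P ∪ (P ∩ R)) and 8 ∉ ((((Q △ P) ∩ Q)ᶜ ∩ R) ∪ P), so 8 ∉ (P ∪ (P ∩ R)) ∩ ((((Q △ P) ∩ Q)ᶜ ∩ R) ∪ P)

No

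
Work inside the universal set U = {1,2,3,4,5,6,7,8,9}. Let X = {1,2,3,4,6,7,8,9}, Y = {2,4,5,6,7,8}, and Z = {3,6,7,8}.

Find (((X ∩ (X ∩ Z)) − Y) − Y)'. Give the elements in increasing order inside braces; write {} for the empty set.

X ∩ Z = {3,6,7,8}
X ∩ (X ∩ Z) = {3,6,7,8}
(X ∩ (X ∩ Z)) − Y = {3}
((X ∩ (X ∩ Z)) − Y) − Y = {3}
(((X ∩ (X ∩ Z)) − Y) − Y)' = {1,2,4,5,6,7,8,9}

{1,2,4,5,6,7,8,9}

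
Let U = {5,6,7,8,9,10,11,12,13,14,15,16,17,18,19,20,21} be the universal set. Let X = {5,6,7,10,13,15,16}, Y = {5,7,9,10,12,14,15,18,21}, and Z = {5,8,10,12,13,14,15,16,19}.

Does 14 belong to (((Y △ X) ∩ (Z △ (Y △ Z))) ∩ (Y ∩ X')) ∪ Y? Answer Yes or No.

14 ∈ Y and 14 ∉ X, so 14 ∈ Y △ X
14 ∈ Y and 14 ∈ Z, so 14 ∉ Y △ Z
14 ∈ Z and 14 ∉ (Y △ Z), so 14 ∈ Z △ (Y △ Z)
14 ∈ (Y △ X) and 14 ∈ (Z △ (Y △ Z)), so 14 ∈ (Y △ X) ∩ (Z △ (Y △ Z))
14 ∉ X, so 14 ∈ X'
14 ∈ Y and 14 ∈ X', so 14 ∈ Y ∩ X'
14 ∈ ((Y △ X) ∩ (Z △ (Y △ Z))) and 14 ∈ (Y ∩ X'), so 14 ∈ ((Y △ X) ∩ (Z △ (Y △ Z))) ∩ (Y ∩ X')
14 ∈ (((Y △ X) ∩ (Z △ (Y △ Z))) ∩ (Y ∩ X')) and 14 ∈ Y, so 14 ∈ (((Y △ X) ∩ (Z △ (Y △ Z))) ∩ (Y ∩ X')) ∪ Y

Yes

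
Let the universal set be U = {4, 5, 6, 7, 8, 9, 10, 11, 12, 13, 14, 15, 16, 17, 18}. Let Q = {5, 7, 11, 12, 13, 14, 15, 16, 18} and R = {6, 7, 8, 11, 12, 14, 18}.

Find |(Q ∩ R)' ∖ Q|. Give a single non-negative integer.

Q ∩ R = {7, 11, 12, 14, 18}
(Q ∩ R)' = {4, 5, 6, 8, 9, 10, 13, 15, 16, 17}
(Q ∩ R)' ∖ Q = {4, 6, 8, 9, 10, 17}
|(Q ∩ R)' ∖ Q| = 6

6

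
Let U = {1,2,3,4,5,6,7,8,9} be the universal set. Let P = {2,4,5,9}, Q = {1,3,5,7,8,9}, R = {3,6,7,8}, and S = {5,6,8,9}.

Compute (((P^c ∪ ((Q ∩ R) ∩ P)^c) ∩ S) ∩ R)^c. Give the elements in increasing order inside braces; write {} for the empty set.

P^c = {1,3,6,7,8}
Q ∩ R = {3,7,8}
(Q ∩ R) ∩ P = {}
((Q ∩ R) ∩ P)^c = {1,2,3,4,5,6,7,8,9}
P^c ∪ ((Q ∩ R) ∩ P)^c = {1,2,3,4,5,6,7,8,9}
(P^c ∪ ((Q ∩ R) ∩ P)^c) ∩ S = {5,6,8,9}
((P^c ∪ ((Q ∩ R) ∩ P)^c) ∩ S) ∩ R = {6,8}
(((P^c ∪ ((Q ∩ R) ∩ P)^c) ∩ S) ∩ R)^c = {1,2,3,4,5,7,9}

{1,2,3,4,5,7,9}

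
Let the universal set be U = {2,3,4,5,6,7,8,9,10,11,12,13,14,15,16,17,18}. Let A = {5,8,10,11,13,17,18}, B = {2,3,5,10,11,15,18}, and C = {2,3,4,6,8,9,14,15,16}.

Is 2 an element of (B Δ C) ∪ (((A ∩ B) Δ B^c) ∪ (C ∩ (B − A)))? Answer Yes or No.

2 ∈ B and 2 ∈ C, so 2 ∉ B Δ C
2 ∉ A and 2 ∈ B, so 2 ∉ A ∩ B
2 ∈ B, so 2 ∉ B^c
2 ∉ (A ∩ B) and 2 ∉ B^c, so 2 ∉ (A ∩ B) Δ B^c
2 ∈ B and 2 ∉ A, so 2 ∈ B − A
2 ∈ C and 2 ∈ (B − A), so 2 ∈ C ∩ (B − A)
2 ∉ ((A ∩ B) Δ B^c) and 2 ∈ (C ∩ (B − A)), so 2 ∈ ((A ∩ B) Δ B^c) ∪ (C ∩ (B − A))
2 ∉ (B Δ C) and 2 ∈ (((A ∩ B) Δ B^c) ∪ (C ∩ (B − A))), so 2 ∈ (B Δ C) ∪ (((A ∩ B) Δ B^c) ∪ (C ∩ (B − A)))

Yes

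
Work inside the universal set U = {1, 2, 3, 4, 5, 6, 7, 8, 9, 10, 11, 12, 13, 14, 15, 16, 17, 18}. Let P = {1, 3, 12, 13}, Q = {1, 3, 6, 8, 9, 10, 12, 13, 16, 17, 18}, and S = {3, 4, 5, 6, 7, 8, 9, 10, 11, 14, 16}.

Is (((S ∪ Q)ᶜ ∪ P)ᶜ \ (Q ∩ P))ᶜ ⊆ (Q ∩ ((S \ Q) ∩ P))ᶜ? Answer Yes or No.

S ∪ Q = {1, 3, 4, 5, 6, 7, 8, 9, 10, 11, 12, 13, 14, 16, 17, 18}
(S ∪ Q)ᶜ = {2, 15}
(S ∪ Q)ᶜ ∪ P = {1, 2, 3, 12, 13, 15}
((S ∪ Q)ᶜ ∪ P)ᶜ = {4, 5, 6, 7, 8, 9, 10, 11, 14, 16, 17, 18}
Q ∩ P = {1, 3, 12, 13}
((S ∪ Q)ᶜ ∪ P)ᶜ \ (Q ∩ P) = {4, 5, 6, 7, 8, 9, 10, 11, 14, 16, 17, 18}
(((S ∪ Q)ᶜ ∪ P)ᶜ \ (Q ∩ P))ᶜ = {1, 2, 3, 12, 13, 15}
S \ Q = {4, 5, 7, 11, 14}
(S \ Q) ∩ P = {}
Q ∩ ((S \ Q) ∩ P) = {}
(Q ∩ ((S \ Q) ∩ P))ᶜ = {1, 2, 3, 4, 5, 6, 7, 8, 9, 10, 11, 12, 13, 14, 15, 16, 17, 18}
Every element of {1, 2, 3, 12, 13, 15} is in {1, 2, 3, 4, 5, 6, 7, 8, 9, 10, 11, 12, 13, 14, 15, 16, 17, 18}, so (((S ∪ Q)ᶜ ∪ P)ᶜ \ (Q ∩ P))ᶜ ⊆ (Q ∩ ((S \ Q) ∩ P))ᶜ.

Yes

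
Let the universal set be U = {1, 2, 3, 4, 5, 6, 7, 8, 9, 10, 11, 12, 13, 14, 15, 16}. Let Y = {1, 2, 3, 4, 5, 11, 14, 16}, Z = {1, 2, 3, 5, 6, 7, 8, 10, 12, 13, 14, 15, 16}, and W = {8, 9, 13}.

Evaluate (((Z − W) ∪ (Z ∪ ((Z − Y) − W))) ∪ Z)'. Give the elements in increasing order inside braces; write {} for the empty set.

Z − W = {1, 2, 3, 5, 6, 7, 10, 12, 14, 15, 16}
Z − Y = {6, 7, 8, 10, 12, 13, 15}
(Z − Y) − W = {6, 7, 10, 12, 15}
Z ∪ ((Z − Y) − W) = {1, 2, 3, 5, 6, 7, 8, 10, 12, 13, 14, 15, 16}
(Z − W) ∪ (Z ∪ ((Z − Y) − W)) = {1, 2, 3, 5, 6, 7, 8, 10, 12, 13, 14, 15, 16}
((Z − W) ∪ (Z ∪ ((Z − Y) − W))) ∪ Z = {1, 2, 3, 5, 6, 7, 8, 10, 12, 13, 14, 15, 16}
(((Z − W) ∪ (Z ∪ ((Z − Y) − W))) ∪ Z)' = {4, 9, 11}

{4, 9, 11}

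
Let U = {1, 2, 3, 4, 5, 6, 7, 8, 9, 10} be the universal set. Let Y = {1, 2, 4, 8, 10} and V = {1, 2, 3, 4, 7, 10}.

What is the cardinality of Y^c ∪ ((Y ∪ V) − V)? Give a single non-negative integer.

Y^c = {3, 5, 6, 7, 9}
Y ∪ V = {1, 2, 3, 4, 7, 8, 10}
(Y ∪ V) − V = {8}
Y^c ∪ ((Y ∪ V) − V) = {3, 5, 6, 7, 8, 9}
|Y^c ∪ ((Y ∪ V) − V)| = 6

6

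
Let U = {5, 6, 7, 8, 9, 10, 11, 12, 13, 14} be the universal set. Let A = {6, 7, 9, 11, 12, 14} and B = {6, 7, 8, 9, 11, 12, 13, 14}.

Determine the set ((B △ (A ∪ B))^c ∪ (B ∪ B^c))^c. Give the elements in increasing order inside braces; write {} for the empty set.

A ∪ B = {6, 7, 8, 9, 11, 12, 13, 14}
B △ (A ∪ B) = {}
(B △ (A ∪ B))^c = {5, 6, 7, 8, 9, 10, 11, 12, 13, 14}
B^c = {5, 10}
B ∪ B^c = {5, 6, 7, 8, 9, 10, 11, 12, 13, 14}
(B △ (A ∪ B))^c ∪ (B ∪ B^c) = {5, 6, 7, 8, 9, 10, 11, 12, 13, 14}
((B △ (A ∪ B))^c ∪ (B ∪ B^c))^c = {}

{}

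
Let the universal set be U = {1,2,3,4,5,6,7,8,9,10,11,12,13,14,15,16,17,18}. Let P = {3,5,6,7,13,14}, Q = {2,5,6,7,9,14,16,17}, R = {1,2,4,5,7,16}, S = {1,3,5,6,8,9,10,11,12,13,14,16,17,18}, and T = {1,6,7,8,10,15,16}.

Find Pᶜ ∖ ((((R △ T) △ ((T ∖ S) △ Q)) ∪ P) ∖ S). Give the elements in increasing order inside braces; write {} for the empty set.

Pᶜ = {1,2,4,8,9,10,11,12,15,16,17,18}
R △ T = {2,4,5,6,8,10,15}
T ∖ S = {7,15}
(T ∖ S) △ Q = {2,5,6,9,14,15,16,17}
(R △ T) △ ((T ∖ S) △ Q) = {4,8,9,10,14,16,17}
((R △ T) △ ((T ∖ S) △ Q)) ∪ P = {3,4,5,6,7,8,9,10,13,14,16,17}
(((R △ T) △ ((T ∖ S) △ Q)) ∪ P) ∖ S = {4,7}
Pᶜ ∖ ((((R △ T) △ ((T ∖ S) △ Q)) ∪ P) ∖ S) = {1,2,8,9,10,11,12,15,16,17,18}

{1,2,8,9,10,11,12,15,16,17,18}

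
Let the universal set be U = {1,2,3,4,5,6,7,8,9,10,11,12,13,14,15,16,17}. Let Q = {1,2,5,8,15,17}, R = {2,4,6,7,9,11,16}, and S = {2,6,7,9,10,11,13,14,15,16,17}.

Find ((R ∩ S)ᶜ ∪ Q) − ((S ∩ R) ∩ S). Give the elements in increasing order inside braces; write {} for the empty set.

R ∩ S = {2,6,7,9,11,16}
(R ∩ S)ᶜ = {1,3,4,5,8,10,12,13,14,15,17}
(R ∩ S)ᶜ ∪ Q = {1,2,3,4,5,8,10,12,13,14,15,17}
S ∩ R = {2,6,7,9,11,16}
(S ∩ R) ∩ S = {2,6,7,9,11,16}
((R ∩ S)ᶜ ∪ Q) − ((S ∩ R) ∩ S) = {1,3,4,5,8,10,12,13,14,15,17}

{1,3,4,5,8,10,12,13,14,15,17}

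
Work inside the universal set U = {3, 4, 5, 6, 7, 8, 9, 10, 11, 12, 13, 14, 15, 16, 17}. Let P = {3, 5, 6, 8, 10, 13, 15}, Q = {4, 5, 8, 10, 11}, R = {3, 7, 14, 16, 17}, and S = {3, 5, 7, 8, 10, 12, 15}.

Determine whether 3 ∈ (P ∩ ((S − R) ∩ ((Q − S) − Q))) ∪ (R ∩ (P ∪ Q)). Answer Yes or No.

3 ∈ S and 3 ∈ R, so 3 ∉ S − R
3 ∉ Q and 3 ∈ S, so 3 ∉ Q − S
3 ∉ (Q − S) and 3 ∉ Q, so 3 ∉ (Q − S) − Q
3 ∉ (S − R) and 3 ∉ ((Q − S) − Q), so 3 ∉ (S − R) ∩ ((Q − S) − Q)
3 ∈ P and 3 ∉ ((S − R) ∩ ((Q − S) − Q)), so 3 ∉ P ∩ ((S − R) ∩ ((Q − S) − Q))
3 ∈ P and 3 ∉ Q, so 3 ∈ P ∪ Q
3 ∈ R and 3 ∈ (P ∪ Q), so 3 ∈ R ∩ (P ∪ Q)
3 ∉ (P ∩ ((S − R) ∩ ((Q − S) − Q))) and 3 ∈ (R ∩ (P ∪ Q)), so 3 ∈ (P ∩ ((S − R) ∩ ((Q − S) − Q))) ∪ (R ∩ (P ∪ Q))

Yes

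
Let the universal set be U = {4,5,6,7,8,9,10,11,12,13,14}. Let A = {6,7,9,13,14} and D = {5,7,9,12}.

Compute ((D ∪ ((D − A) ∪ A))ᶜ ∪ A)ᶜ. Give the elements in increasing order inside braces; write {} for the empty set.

D − A = {5,12}
(D − A) ∪ A = {5,6,7,9,12,13,14}
D ∪ ((D − A) ∪ A) = {5,6,7,9,12,13,14}
(D ∪ ((D − A) ∪ A))ᶜ = {4,8,10,11}
(D ∪ ((D − A) ∪ A))ᶜ ∪ A = {4,6,7,8,9,10,11,13,14}
((D ∪ ((D − A) ∪ A))ᶜ ∪ A)ᶜ = {5,12}

{5,12}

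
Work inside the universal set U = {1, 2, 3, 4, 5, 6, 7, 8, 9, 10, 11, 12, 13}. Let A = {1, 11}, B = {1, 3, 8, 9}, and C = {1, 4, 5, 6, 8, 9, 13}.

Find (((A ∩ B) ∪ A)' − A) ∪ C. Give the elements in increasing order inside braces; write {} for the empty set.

A ∩ B = {1}
(A ∩ B) ∪ A = {1, 11}
((A ∩ B) ∪ A)' = {2, 3, 4, 5, 6, 7, 8, 9, 10, 12, 13}
((A ∩ B) ∪ A)' − A = {2, 3, 4, 5, 6, 7, 8, 9, 10, 12, 13}
(((A ∩ B) ∪ A)' − A) ∪ C = {1, 2, 3, 4, 5, 6, 7, 8, 9, 10, 12, 13}

{1, 2, 3, 4, 5, 6, 7, 8, 9, 10, 12, 13}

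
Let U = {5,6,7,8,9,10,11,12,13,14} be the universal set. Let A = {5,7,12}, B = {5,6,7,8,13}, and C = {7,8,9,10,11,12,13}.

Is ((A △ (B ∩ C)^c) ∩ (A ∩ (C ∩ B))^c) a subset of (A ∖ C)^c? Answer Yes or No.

Yes

B ∩ C = {7,8,13}
(B ∩ C)^c = {5,6,9,10,11,12,14}
A △ (B ∩ C)^c = {6,7,9,10,11,14}
C ∩ B = {7,8,13}
A ∩ (C ∩ B) = {7}
(A ∩ (C ∩ B))^c = {5,6,8,9,10,11,12,13,14}
(A △ (B ∩ C)^c) ∩ (A ∩ (C ∩ B))^c = {6,9,10,11,14}
A ∖ C = {5}
(A ∖ C)^c = {6,7,8,9,10,11,12,13,14}
Every element of {6,9,10,11,14} is in {6,7,8,9,10,11,12,13,14}, so (A △ (B ∩ C)^c) ∩ (A ∩ (C ∩ B))^c ⊆ (A ∖ C)^c.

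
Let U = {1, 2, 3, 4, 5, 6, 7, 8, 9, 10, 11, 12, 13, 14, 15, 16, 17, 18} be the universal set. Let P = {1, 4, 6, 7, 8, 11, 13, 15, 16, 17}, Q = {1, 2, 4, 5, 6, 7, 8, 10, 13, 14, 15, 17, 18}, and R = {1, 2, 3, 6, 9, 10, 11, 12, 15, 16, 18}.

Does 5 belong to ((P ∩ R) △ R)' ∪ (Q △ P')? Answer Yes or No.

5 ∉ P and 5 ∉ R, so 5 ∉ P ∩ R
5 ∉ (P ∩ R) and 5 ∉ R, so 5 ∉ (P ∩ R) △ R
5 ∈ ((P ∩ R) △ R)' since 5 ∉ ((P ∩ R) △ R)
5 ∉ P, so 5 ∈ P'
5 ∈ Q and 5 ∈ P', so 5 ∉ Q △ P'
5 ∈ ((P ∩ R) △ R)' and 5 ∉ (Q △ P'), so 5 ∈ ((P ∩ R) △ R)' ∪ (Q △ P')

Yes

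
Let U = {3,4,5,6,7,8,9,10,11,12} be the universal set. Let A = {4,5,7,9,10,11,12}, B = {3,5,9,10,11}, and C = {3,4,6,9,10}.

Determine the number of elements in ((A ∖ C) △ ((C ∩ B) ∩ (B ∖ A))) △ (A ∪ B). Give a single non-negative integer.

3

A ∖ C = {5,7,11,12}
C ∩ B = {3,9,10}
B ∖ A = {3}
(C ∩ B) ∩ (B ∖ A) = {3}
(A ∖ C) △ ((C ∩ B) ∩ (B ∖ A)) = {3,5,7,11,12}
A ∪ B = {3,4,5,7,9,10,11,12}
((A ∖ C) △ ((C ∩ B) ∩ (B ∖ A))) △ (A ∪ B) = {4,9,10}
|((A ∖ C) △ ((C ∩ B) ∩ (B ∖ A))) △ (A ∪ B)| = 3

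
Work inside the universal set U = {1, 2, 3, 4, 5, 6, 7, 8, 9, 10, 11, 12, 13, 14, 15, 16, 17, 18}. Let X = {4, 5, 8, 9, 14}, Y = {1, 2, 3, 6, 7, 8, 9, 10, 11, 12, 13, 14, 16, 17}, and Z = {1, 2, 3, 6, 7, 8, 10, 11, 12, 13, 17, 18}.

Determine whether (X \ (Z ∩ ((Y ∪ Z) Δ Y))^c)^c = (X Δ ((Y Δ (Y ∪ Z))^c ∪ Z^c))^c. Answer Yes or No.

Y ∪ Z = {1, 2, 3, 6, 7, 8, 9, 10, 11, 12, 13, 14, 16, 17, 18}
(Y ∪ Z) Δ Y = {18}
Z ∩ ((Y ∪ Z) Δ Y) = {18}
(Z ∩ ((Y ∪ Z) Δ Y))^c = {1, 2, 3, 4, 5, 6, 7, 8, 9, 10, 11, 12, 13, 14, 15, 16, 17}
X \ (Z ∩ ((Y ∪ Z) Δ Y))^c = {}
(X \ (Z ∩ ((Y ∪ Z) Δ Y))^c)^c = {1, 2, 3, 4, 5, 6, 7, 8, 9, 10, 11, 12, 13, 14, 15, 16, 17, 18}
Y Δ (Y ∪ Z) = {18}
(Y Δ (Y ∪ Z))^c = {1, 2, 3, 4, 5, 6, 7, 8, 9, 10, 11, 12, 13, 14, 15, 16, 17}
Z^c = {4, 5, 9, 14, 15, 16}
(Y Δ (Y ∪ Z))^c ∪ Z^c = {1, 2, 3, 4, 5, 6, 7, 8, 9, 10, 11, 12, 13, 14, 15, 16, 17}
X Δ ((Y Δ (Y ∪ Z))^c ∪ Z^c) = {1, 2, 3, 6, 7, 10, 11, 12, 13, 15, 16, 17}
(X Δ ((Y Δ (Y ∪ Z))^c ∪ Z^c))^c = {4, 5, 8, 9, 14, 18}
1 ∈ (X \ (Z ∩ ((Y ∪ Z) Δ Y))^c)^c but 1 ∉ (X Δ ((Y Δ (Y ∪ Z))^c ∪ Z^c))^c, so they differ.

No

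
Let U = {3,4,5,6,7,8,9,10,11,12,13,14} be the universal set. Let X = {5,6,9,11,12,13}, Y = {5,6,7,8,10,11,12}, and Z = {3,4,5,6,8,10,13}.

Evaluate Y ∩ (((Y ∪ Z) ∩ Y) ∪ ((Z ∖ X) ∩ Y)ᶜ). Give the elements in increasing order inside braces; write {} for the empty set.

{5,6,7,8,10,11,12}

Y ∪ Z = {3,4,5,6,7,8,10,11,12,13}
(Y ∪ Z) ∩ Y = {5,6,7,8,10,11,12}
Z ∖ X = {3,4,8,10}
(Z ∖ X) ∩ Y = {8,10}
((Z ∖ X) ∩ Y)ᶜ = {3,4,5,6,7,9,11,12,13,14}
((Y ∪ Z) ∩ Y) ∪ ((Z ∖ X) ∩ Y)ᶜ = {3,4,5,6,7,8,9,10,11,12,13,14}
Y ∩ (((Y ∪ Z) ∩ Y) ∪ ((Z ∖ X) ∩ Y)ᶜ) = {5,6,7,8,10,11,12}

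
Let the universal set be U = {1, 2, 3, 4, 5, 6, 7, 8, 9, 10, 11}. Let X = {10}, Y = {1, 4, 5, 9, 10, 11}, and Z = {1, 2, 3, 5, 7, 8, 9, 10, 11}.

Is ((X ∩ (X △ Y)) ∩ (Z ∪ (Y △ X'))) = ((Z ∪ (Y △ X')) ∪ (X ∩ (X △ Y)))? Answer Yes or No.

X △ Y = {1, 4, 5, 9, 11}
X ∩ (X △ Y) = {}
X' = {1, 2, 3, 4, 5, 6, 7, 8, 9, 11}
Y △ X' = {2, 3, 6, 7, 8, 10}
Z ∪ (Y △ X') = {1, 2, 3, 5, 6, 7, 8, 9, 10, 11}
(X ∩ (X △ Y)) ∩ (Z ∪ (Y △ X')) = {}
(Z ∪ (Y △ X')) ∪ (X ∩ (X △ Y)) = {1, 2, 3, 5, 6, 7, 8, 9, 10, 11}
1 ∈ (Z ∪ (Y △ X')) ∪ (X ∩ (X △ Y)) but 1 ∉ (X ∩ (X △ Y)) ∩ (Z ∪ (Y △ X')), so they differ.

No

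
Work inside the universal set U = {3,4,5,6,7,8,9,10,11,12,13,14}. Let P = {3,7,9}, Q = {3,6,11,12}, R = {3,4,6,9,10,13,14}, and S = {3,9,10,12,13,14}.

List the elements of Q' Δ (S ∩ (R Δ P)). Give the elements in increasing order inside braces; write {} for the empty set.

Q' = {4,5,7,8,9,10,13,14}
R Δ P = {4,6,7,10,13,14}
S ∩ (R Δ P) = {10,13,14}
Q' Δ (S ∩ (R Δ P)) = {4,5,7,8,9}

{4,5,7,8,9}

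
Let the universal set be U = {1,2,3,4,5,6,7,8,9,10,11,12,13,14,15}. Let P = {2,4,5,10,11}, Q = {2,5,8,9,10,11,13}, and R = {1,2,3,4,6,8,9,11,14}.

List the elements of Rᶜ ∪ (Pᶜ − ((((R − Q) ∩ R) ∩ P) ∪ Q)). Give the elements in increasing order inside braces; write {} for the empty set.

Rᶜ = {5,7,10,12,13,15}
Pᶜ = {1,3,6,7,8,9,12,13,14,15}
R − Q = {1,3,4,6,14}
(R − Q) ∩ R = {1,3,4,6,14}
((R − Q) ∩ R) ∩ P = {4}
(((R − Q) ∩ R) ∩ P) ∪ Q = {2,4,5,8,9,10,11,13}
Pᶜ − ((((R − Q) ∩ R) ∩ P) ∪ Q) = {1,3,6,7,12,14,15}
Rᶜ ∪ (Pᶜ − ((((R − Q) ∩ R) ∩ P) ∪ Q)) = {1,3,5,6,7,10,12,13,14,15}

{1,3,5,6,7,10,12,13,14,15}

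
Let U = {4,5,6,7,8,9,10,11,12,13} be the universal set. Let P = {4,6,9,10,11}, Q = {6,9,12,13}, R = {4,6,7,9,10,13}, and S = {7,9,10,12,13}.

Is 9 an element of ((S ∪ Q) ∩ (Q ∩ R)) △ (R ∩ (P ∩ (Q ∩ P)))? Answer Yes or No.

No

9 ∈ S and 9 ∈ Q, so 9 ∈ S ∪ Q
9 ∈ Q and 9 ∈ R, so 9 ∈ Q ∩ R
9 ∈ (S ∪ Q) and 9 ∈ (Q ∩ R), so 9 ∈ (S ∪ Q) ∩ (Q ∩ R)
9 ∈ Q and 9 ∈ P, so 9 ∈ Q ∩ P
9 ∈ P and 9 ∈ (Q ∩ P), so 9 ∈ P ∩ (Q ∩ P)
9 ∈ R and 9 ∈ (P ∩ (Q ∩ P)), so 9 ∈ R ∩ (P ∩ (Q ∩ P))
9 ∈ ((S ∪ Q) ∩ (Q ∩ R)) and 9 ∈ (R ∩ (P ∩ (Q ∩ P))), so 9 ∉ ((S ∪ Q) ∩ (Q ∩ R)) △ (R ∩ (P ∩ (Q ∩ P)))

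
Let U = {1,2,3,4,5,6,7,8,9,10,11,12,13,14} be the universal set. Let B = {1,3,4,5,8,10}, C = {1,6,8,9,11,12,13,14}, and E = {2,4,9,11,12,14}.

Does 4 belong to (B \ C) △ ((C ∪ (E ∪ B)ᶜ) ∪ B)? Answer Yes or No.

No

4 ∈ B and 4 ∉ C, so 4 ∈ B \ C
4 ∈ E and 4 ∈ B, so 4 ∈ E ∪ B
4 ∉ (E ∪ B)ᶜ since 4 ∈ (E ∪ B)
4 ∉ C and 4 ∉ (E ∪ B)ᶜ, so 4 ∉ C ∪ (E ∪ B)ᶜ
4 ∉ (C ∪ (E ∪ B)ᶜ) and 4 ∈ B, so 4 ∈ (C ∪ (E ∪ B)ᶜ) ∪ B
4 ∈ (B \ C) and 4 ∈ ((C ∪ (E ∪ B)ᶜ) ∪ B), so 4 ∉ (B \ C) △ ((C ∪ (E ∪ B)ᶜ) ∪ B)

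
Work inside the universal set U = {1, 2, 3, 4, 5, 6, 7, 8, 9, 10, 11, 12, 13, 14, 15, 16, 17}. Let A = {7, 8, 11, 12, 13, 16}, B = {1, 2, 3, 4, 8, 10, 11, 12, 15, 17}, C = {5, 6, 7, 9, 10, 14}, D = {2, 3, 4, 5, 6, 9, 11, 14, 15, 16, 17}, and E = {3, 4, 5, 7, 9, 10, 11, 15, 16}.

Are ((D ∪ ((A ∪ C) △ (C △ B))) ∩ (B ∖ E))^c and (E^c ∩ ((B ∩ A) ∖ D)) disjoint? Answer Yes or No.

A ∪ C = {5, 6, 7, 8, 9, 10, 11, 12, 13, 14, 16}
C △ B = {1, 2, 3, 4, 5, 6, 7, 8, 9, 11, 12, 14, 15, 17}
(A ∪ C) △ (C △ B) = {1, 2, 3, 4, 10, 13, 15, 16, 17}
D ∪ ((A ∪ C) △ (C △ B)) = {1, 2, 3, 4, 5, 6, 9, 10, 11, 13, 14, 15, 16, 17}
B ∖ E = {1, 2, 8, 12, 17}
(D ∪ ((A ∪ C) △ (C △ B))) ∩ (B ∖ E) = {1, 2, 17}
((D ∪ ((A ∪ C) △ (C △ B))) ∩ (B ∖ E))^c = {3, 4, 5, 6, 7, 8, 9, 10, 11, 12, 13, 14, 15, 16}
E^c = {1, 2, 6, 8, 12, 13, 14, 17}
B ∩ A = {8, 11, 12}
(B ∩ A) ∖ D = {8, 12}
E^c ∩ ((B ∩ A) ∖ D) = {8, 12}
8 lies in both, so they are not disjoint.

No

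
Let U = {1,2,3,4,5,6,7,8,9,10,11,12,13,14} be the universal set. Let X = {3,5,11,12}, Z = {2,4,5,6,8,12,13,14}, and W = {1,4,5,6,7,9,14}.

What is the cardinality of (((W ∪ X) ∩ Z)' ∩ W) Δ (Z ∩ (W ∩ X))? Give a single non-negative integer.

W ∪ X = {1,3,4,5,6,7,9,11,12,14}
(W ∪ X) ∩ Z = {4,5,6,12,14}
((W ∪ X) ∩ Z)' = {1,2,3,7,8,9,10,11,13}
((W ∪ X) ∩ Z)' ∩ W = {1,7,9}
W ∩ X = {5}
Z ∩ (W ∩ X) = {5}
(((W ∪ X) ∩ Z)' ∩ W) Δ (Z ∩ (W ∩ X)) = {1,5,7,9}
|(((W ∪ X) ∩ Z)' ∩ W) Δ (Z ∩ (W ∩ X))| = 4

4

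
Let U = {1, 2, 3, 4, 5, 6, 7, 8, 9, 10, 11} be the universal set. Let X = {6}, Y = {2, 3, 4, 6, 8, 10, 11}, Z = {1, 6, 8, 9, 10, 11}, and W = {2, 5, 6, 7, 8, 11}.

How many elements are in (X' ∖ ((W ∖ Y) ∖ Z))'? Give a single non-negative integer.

3

X' = {1, 2, 3, 4, 5, 7, 8, 9, 10, 11}
W ∖ Y = {5, 7}
(W ∖ Y) ∖ Z = {5, 7}
X' ∖ ((W ∖ Y) ∖ Z) = {1, 2, 3, 4, 8, 9, 10, 11}
(X' ∖ ((W ∖ Y) ∖ Z))' = {5, 6, 7}
|(X' ∖ ((W ∖ Y) ∖ Z))'| = 3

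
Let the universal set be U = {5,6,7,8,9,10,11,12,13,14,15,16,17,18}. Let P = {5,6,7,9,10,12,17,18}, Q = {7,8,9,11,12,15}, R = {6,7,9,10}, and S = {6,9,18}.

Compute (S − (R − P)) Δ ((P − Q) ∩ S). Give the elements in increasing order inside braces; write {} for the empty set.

{9}

R − P = {}
S − (R − P) = {6,9,18}
P − Q = {5,6,10,17,18}
(P − Q) ∩ S = {6,18}
(S − (R − P)) Δ ((P − Q) ∩ S) = {9}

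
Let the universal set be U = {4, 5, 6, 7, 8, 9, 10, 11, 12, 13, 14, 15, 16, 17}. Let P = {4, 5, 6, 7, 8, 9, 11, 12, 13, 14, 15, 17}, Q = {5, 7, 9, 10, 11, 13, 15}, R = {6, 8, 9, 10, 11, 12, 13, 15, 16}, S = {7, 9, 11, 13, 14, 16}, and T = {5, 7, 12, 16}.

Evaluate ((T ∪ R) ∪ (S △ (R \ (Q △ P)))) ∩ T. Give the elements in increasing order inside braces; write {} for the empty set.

{5, 7, 12, 16}

T ∪ R = {5, 6, 7, 8, 9, 10, 11, 12, 13, 15, 16}
Q △ P = {4, 6, 8, 10, 12, 14, 17}
R \ (Q △ P) = {9, 11, 13, 15, 16}
S △ (R \ (Q △ P)) = {7, 14, 15}
(T ∪ R) ∪ (S △ (R \ (Q △ P))) = {5, 6, 7, 8, 9, 10, 11, 12, 13, 14, 15, 16}
((T ∪ R) ∪ (S △ (R \ (Q △ P)))) ∩ T = {5, 7, 12, 16}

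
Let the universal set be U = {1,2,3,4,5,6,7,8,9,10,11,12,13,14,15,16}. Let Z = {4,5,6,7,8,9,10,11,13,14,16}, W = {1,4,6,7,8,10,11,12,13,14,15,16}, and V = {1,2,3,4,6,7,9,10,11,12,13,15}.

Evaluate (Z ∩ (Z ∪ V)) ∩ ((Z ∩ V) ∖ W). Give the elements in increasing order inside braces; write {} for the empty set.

{9}

Z ∪ V = {1,2,3,4,5,6,7,8,9,10,11,12,13,14,15,16}
Z ∩ (Z ∪ V) = {4,5,6,7,8,9,10,11,13,14,16}
Z ∩ V = {4,6,7,9,10,11,13}
(Z ∩ V) ∖ W = {9}
(Z ∩ (Z ∪ V)) ∩ ((Z ∩ V) ∖ W) = {9}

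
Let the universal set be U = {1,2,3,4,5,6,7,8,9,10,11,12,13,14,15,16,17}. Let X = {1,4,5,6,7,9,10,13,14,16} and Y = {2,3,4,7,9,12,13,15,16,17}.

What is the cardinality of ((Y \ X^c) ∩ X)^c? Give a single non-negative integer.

X^c = {2,3,8,11,12,15,17}
Y \ X^c = {4,7,9,13,16}
(Y \ X^c) ∩ X = {4,7,9,13,16}
((Y \ X^c) ∩ X)^c = {1,2,3,5,6,8,10,11,12,14,15,17}
|((Y \ X^c) ∩ X)^c| = 12

12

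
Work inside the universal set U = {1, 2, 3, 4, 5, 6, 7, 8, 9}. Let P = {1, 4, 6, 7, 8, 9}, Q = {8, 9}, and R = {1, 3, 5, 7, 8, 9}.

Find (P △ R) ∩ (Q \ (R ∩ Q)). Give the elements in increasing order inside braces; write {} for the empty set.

P △ R = {3, 4, 5, 6}
R ∩ Q = {8, 9}
Q \ (R ∩ Q) = {}
(P △ R) ∩ (Q \ (R ∩ Q)) = {}

{}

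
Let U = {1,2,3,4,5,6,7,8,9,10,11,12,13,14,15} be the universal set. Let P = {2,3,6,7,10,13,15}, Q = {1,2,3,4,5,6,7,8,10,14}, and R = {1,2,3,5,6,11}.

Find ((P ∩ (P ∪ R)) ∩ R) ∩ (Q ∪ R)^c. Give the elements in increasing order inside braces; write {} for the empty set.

P ∪ R = {1,2,3,5,6,7,10,11,13,15}
P ∩ (P ∪ R) = {2,3,6,7,10,13,15}
(P ∩ (P ∪ R)) ∩ R = {2,3,6}
Q ∪ R = {1,2,3,4,5,6,7,8,10,11,14}
(Q ∪ R)^c = {9,12,13,15}
((P ∩ (P ∪ R)) ∩ R) ∩ (Q ∪ R)^c = {}

{}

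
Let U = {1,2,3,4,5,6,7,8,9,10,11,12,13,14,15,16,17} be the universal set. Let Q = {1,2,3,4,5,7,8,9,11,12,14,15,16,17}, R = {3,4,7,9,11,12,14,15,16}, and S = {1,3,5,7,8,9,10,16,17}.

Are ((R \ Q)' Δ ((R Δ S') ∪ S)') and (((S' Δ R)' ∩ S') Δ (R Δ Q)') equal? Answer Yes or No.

R \ Q = {}
(R \ Q)' = {1,2,3,4,5,6,7,8,9,10,11,12,13,14,15,16,17}
S' = {2,4,6,11,12,13,14,15}
R Δ S' = {2,3,6,7,9,13,16}
(R Δ S') ∪ S = {1,2,3,5,6,7,8,9,10,13,16,17}
((R Δ S') ∪ S)' = {4,11,12,14,15}
(R \ Q)' Δ ((R Δ S') ∪ S)' = {1,2,3,5,6,7,8,9,10,13,16,17}
S' Δ R = {2,3,6,7,9,13,16}
(S' Δ R)' = {1,4,5,8,10,11,12,14,15,17}
(S' Δ R)' ∩ S' = {4,11,12,14,15}
R Δ Q = {1,2,5,8,17}
(R Δ Q)' = {3,4,6,7,9,10,11,12,13,14,15,16}
((S' Δ R)' ∩ S') Δ (R Δ Q)' = {3,6,7,9,10,13,16}
1 ∈ (R \ Q)' Δ ((R Δ S') ∪ S)' but 1 ∉ ((S' Δ R)' ∩ S') Δ (R Δ Q)', so they differ.

No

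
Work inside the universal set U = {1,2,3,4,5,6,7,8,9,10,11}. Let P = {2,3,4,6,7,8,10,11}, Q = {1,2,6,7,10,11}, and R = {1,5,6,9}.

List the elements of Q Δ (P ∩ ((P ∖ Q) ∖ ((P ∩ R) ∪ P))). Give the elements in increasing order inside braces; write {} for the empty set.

{1,2,6,7,10,11}

P ∖ Q = {3,4,8}
P ∩ R = {6}
(P ∩ R) ∪ P = {2,3,4,6,7,8,10,11}
(P ∖ Q) ∖ ((P ∩ R) ∪ P) = {}
P ∩ ((P ∖ Q) ∖ ((P ∩ R) ∪ P)) = {}
Q Δ (P ∩ ((P ∖ Q) ∖ ((P ∩ R) ∪ P))) = {1,2,6,7,10,11}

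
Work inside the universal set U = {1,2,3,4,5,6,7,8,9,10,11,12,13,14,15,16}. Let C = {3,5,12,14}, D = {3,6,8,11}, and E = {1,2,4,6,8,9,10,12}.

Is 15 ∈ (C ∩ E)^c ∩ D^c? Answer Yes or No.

15 ∉ C and 15 ∉ E, so 15 ∉ C ∩ E
15 ∈ (C ∩ E)^c since 15 ∉ (C ∩ E)
15 ∉ D, so 15 ∈ D^c
15 ∈ (C ∩ E)^c and 15 ∈ D^c, so 15 ∈ (C ∩ E)^c ∩ D^c

Yes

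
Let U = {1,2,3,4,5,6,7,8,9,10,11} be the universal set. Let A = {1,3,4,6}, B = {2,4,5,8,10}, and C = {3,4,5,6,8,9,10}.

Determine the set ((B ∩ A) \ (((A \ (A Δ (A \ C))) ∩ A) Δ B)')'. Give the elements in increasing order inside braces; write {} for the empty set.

{1,2,3,5,6,7,8,9,10,11}

B ∩ A = {4}
A \ C = {1}
A Δ (A \ C) = {3,4,6}
A \ (A Δ (A \ C)) = {1}
(A \ (A Δ (A \ C))) ∩ A = {1}
((A \ (A Δ (A \ C))) ∩ A) Δ B = {1,2,4,5,8,10}
(((A \ (A Δ (A \ C))) ∩ A) Δ B)' = {3,6,7,9,11}
(B ∩ A) \ (((A \ (A Δ (A \ C))) ∩ A) Δ B)' = {4}
((B ∩ A) \ (((A \ (A Δ (A \ C))) ∩ A) Δ B)')' = {1,2,3,5,6,7,8,9,10,11}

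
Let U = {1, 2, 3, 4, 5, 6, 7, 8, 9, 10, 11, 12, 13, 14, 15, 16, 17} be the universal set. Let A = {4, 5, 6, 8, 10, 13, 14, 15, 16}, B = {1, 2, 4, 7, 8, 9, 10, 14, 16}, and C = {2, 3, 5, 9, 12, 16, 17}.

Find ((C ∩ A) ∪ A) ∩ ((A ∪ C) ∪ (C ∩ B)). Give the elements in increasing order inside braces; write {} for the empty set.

{4, 5, 6, 8, 10, 13, 14, 15, 16}

C ∩ A = {5, 16}
(C ∩ A) ∪ A = {4, 5, 6, 8, 10, 13, 14, 15, 16}
A ∪ C = {2, 3, 4, 5, 6, 8, 9, 10, 12, 13, 14, 15, 16, 17}
C ∩ B = {2, 9, 16}
(A ∪ C) ∪ (C ∩ B) = {2, 3, 4, 5, 6, 8, 9, 10, 12, 13, 14, 15, 16, 17}
((C ∩ A) ∪ A) ∩ ((A ∪ C) ∪ (C ∩ B)) = {4, 5, 6, 8, 10, 13, 14, 15, 16}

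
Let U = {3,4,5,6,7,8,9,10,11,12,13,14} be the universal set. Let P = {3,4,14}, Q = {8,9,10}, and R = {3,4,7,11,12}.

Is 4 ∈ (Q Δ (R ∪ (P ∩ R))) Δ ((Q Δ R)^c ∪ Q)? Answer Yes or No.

Yes

4 ∈ P and 4 ∈ R, so 4 ∈ P ∩ R
4 ∈ R and 4 ∈ (P ∩ R), so 4 ∈ R ∪ (P ∩ R)
4 ∉ Q and 4 ∈ (R ∪ (P ∩ R)), so 4 ∈ Q Δ (R ∪ (P ∩ R))
4 ∉ Q and 4 ∈ R, so 4 ∈ Q Δ R
4 ∉ (Q Δ R)^c since 4 ∈ (Q Δ R)
4 ∉ (Q Δ R)^c and 4 ∉ Q, so 4 ∉ (Q Δ R)^c ∪ Q
4 ∈ (Q Δ (R ∪ (P ∩ R))) and 4 ∉ ((Q Δ R)^c ∪ Q), so 4 ∈ (Q Δ (R ∪ (P ∩ R))) Δ ((Q Δ R)^c ∪ Q)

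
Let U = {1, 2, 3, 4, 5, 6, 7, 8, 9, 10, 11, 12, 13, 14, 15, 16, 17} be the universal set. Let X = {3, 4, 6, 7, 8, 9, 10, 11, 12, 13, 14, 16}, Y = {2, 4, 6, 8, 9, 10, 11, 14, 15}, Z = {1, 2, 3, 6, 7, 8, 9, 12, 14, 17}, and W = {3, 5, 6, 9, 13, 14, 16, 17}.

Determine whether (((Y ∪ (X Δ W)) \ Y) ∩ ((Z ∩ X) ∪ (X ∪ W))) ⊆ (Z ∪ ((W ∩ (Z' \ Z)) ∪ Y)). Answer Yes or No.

X Δ W = {4, 5, 7, 8, 10, 11, 12, 17}
Y ∪ (X Δ W) = {2, 4, 5, 6, 7, 8, 9, 10, 11, 12, 14, 15, 17}
(Y ∪ (X Δ W)) \ Y = {5, 7, 12, 17}
Z ∩ X = {3, 6, 7, 8, 9, 12, 14}
X ∪ W = {3, 4, 5, 6, 7, 8, 9, 10, 11, 12, 13, 14, 16, 17}
(Z ∩ X) ∪ (X ∪ W) = {3, 4, 5, 6, 7, 8, 9, 10, 11, 12, 13, 14, 16, 17}
((Y ∪ (X Δ W)) \ Y) ∩ ((Z ∩ X) ∪ (X ∪ W)) = {5, 7, 12, 17}
Z' = {4, 5, 10, 11, 13, 15, 16}
Z' \ Z = {4, 5, 10, 11, 13, 15, 16}
W ∩ (Z' \ Z) = {5, 13, 16}
(W ∩ (Z' \ Z)) ∪ Y = {2, 4, 5, 6, 8, 9, 10, 11, 13, 14, 15, 16}
Z ∪ ((W ∩ (Z' \ Z)) ∪ Y) = {1, 2, 3, 4, 5, 6, 7, 8, 9, 10, 11, 12, 13, 14, 15, 16, 17}
Every element of {5, 7, 12, 17} is in {1, 2, 3, 4, 5, 6, 7, 8, 9, 10, 11, 12, 13, 14, 15, 16, 17}, so ((Y ∪ (X Δ W)) \ Y) ∩ ((Z ∩ X) ∪ (X ∪ W)) ⊆ Z ∪ ((W ∩ (Z' \ Z)) ∪ Y).

Yes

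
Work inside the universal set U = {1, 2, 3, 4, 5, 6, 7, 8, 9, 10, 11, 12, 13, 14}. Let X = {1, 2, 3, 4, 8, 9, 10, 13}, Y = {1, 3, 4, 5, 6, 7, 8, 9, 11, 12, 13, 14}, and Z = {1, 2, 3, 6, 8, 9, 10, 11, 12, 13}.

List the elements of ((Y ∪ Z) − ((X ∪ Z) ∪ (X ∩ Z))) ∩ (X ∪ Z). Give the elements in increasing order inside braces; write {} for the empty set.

Y ∪ Z = {1, 2, 3, 4, 5, 6, 7, 8, 9, 10, 11, 12, 13, 14}
X ∪ Z = {1, 2, 3, 4, 6, 8, 9, 10, 11, 12, 13}
X ∩ Z = {1, 2, 3, 8, 9, 10, 13}
(X ∪ Z) ∪ (X ∩ Z) = {1, 2, 3, 4, 6, 8, 9, 10, 11, 12, 13}
(Y ∪ Z) − ((X ∪ Z) ∪ (X ∩ Z)) = {5, 7, 14}
((Y ∪ Z) − ((X ∪ Z) ∪ (X ∩ Z))) ∩ (X ∪ Z) = {}

{}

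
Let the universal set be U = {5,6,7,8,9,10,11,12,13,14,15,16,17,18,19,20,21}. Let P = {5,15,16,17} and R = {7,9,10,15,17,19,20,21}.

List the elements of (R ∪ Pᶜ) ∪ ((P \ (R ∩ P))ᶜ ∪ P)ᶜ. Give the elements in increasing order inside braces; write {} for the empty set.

Pᶜ = {6,7,8,9,10,11,12,13,14,18,19,20,21}
R ∪ Pᶜ = {6,7,8,9,10,11,12,13,14,15,17,18,19,20,21}
R ∩ P = {15,17}
P \ (R ∩ P) = {5,16}
(P \ (R ∩ P))ᶜ = {6,7,8,9,10,11,12,13,14,15,17,18,19,20,21}
(P \ (R ∩ P))ᶜ ∪ P = {5,6,7,8,9,10,11,12,13,14,15,16,17,18,19,20,21}
((P \ (R ∩ P))ᶜ ∪ P)ᶜ = {}
(R ∪ Pᶜ) ∪ ((P \ (R ∩ P))ᶜ ∪ P)ᶜ = {6,7,8,9,10,11,12,13,14,15,17,18,19,20,21}

{6,7,8,9,10,11,12,13,14,15,17,18,19,20,21}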